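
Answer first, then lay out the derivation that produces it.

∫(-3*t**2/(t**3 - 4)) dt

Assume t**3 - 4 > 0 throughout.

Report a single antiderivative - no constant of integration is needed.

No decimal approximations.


The answer is -log(t**3 - 4).
Step 1. Substitute u = t**3 - 4, turning ∫(-3*t**2/(t**3 - 4)) dt into ∫(-1/u) du: now ∫(-1/u) du.
Step 2. Evaluate the standard form [assuming u > 0]: now -log(u).
Step 3. Substitute back u = t**3 - 4: now -log(t**3 - 4).
Answer: -log(t**3 - 4).


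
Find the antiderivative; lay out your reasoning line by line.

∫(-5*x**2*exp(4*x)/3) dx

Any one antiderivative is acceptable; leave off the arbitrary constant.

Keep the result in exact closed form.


Step 1. Integrate ∫(-5*x**2*exp(4*x)/3) dx by parts with u = x**2, dv = (-5*exp(4*x)/3) dx, so v = -5*exp(4*x)/12: now -5*x**2*exp(4*x)/12 + ∫(5*x*exp(4*x)/6) dx.
Step 2. Integrate ∫(5*x*exp(4*x)/6) dx by parts with u = x, dv = (5*exp(4*x)/6) dx, so v = 5*exp(4*x)/24: now -5*x**2*exp(4*x)/12 + 5*x*exp(4*x)/24 + ∫(-5*exp(4*x)/24) dx.
Step 3. Evaluate the standard form: now -5*x**2*exp(4*x)/12 + 5*x*exp(4*x)/24 - 5*exp(4*x)/96.
Answer: -5*x**2*exp(4*x)/12 + 5*x*exp(4*x)/24 - 5*exp(4*x)/96.


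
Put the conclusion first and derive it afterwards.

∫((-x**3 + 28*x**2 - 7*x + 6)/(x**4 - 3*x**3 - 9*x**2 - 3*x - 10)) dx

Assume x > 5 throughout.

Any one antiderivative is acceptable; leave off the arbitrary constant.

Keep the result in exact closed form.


The answer is 3*log(x - 5) - 4*log(x + 2) + 2*atan(x).
Step 1. Decompose ∫((-x**3 + 28*x**2 - 7*x + 6)/(x**4 - 3*x**3 - 9*x**2 - 3*x - 10)) dx by partial fractions, (-x**3 + 28*x**2 - 7*x + 6)/(x**4 - 3*x**3 - 9*x**2 - 3*x - 10) = 2/(x**2 + 1) - 4/(x + 2) + 3/(x - 5): now ∫(3/(x - 5)) dx + ∫(-4/(x + 2)) dx + ∫(2/(x**2 + 1)) dx.
Step 2. Evaluate the standard form [assuming x > 5]: now 3*log(x - 5) + ∫(-4/(x + 2)) dx + ∫(2/(x**2 + 1)) dx.
Step 3. Evaluate the standard form [assuming x > -2]: now 3*log(x - 5) - 4*log(x + 2) + ∫(2/(x**2 + 1)) dx.
Step 4. Evaluate the standard form: now 3*log(x - 5) - 4*log(x + 2) + 2*atan(x).
Answer: 3*log(x - 5) - 4*log(x + 2) + 2*atan(x).


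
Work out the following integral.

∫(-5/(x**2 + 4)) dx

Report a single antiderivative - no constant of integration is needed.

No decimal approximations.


Answer: -5*atan(x/2)/2.


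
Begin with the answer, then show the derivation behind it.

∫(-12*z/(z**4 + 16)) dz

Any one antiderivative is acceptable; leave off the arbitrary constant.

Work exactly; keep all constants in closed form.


The answer is -3*atan(z**2/4)/2.
Step 1. Substitute u = z**2, turning ∫(-12*z/(z**4 + 16)) dz into ∫(-6/(u**2 + 16)) du: now ∫(-6/(u**2 + 16)) du.
Step 2. Evaluate the standard form: now -3*atan(u/4)/2.
Step 3. Substitute back u = z**2: now -3*atan(z**2/4)/2.
Answer: -3*atan(z**2/4)/2.


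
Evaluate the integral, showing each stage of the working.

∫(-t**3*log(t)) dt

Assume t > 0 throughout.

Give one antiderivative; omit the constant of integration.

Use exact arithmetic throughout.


Step 1. Integrate ∫(-t**3*log(t)) dt by parts with u = log(t), dv = (-t**3) dt, so v = -t**4/4 [assuming t > 0]: now -t**4*log(t)/4 + ∫(t**3/4) dt.
Step 2. Evaluate the standard form: now -t**4*log(t)/4 + t**4/16.
Answer: -t**4*log(t)/4 + t**4/16.


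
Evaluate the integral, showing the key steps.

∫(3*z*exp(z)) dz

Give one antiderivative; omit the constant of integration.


Step 1. Integrate ∫(3*z*exp(z)) dz by parts with u = z, dv = (3*exp(z)) dz, so v = 3*exp(z): now 3*z*exp(z) + ∫(-3*exp(z)) dz.
Step 2. Evaluate the standard form: now 3*z*exp(z) - 3*exp(z).
Answer: 3*z*exp(z) - 3*exp(z).


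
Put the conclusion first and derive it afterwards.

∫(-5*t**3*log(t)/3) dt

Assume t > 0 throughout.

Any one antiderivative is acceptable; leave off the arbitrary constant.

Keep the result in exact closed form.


The answer is -5*t**4*log(t)/12 + 5*t**4/48.
Step 1. Integrate ∫(-5*t**3*log(t)/3) dt by parts with u = log(t), dv = (-5*t**3/3) dt, so v = -5*t**4/12 [assuming t > 0]: now -5*t**4*log(t)/12 + ∫(5*t**3/12) dt.
Step 2. Evaluate the standard form: now -5*t**4*log(t)/12 + 5*t**4/48.
Answer: -5*t**4*log(t)/12 + 5*t**4/48.


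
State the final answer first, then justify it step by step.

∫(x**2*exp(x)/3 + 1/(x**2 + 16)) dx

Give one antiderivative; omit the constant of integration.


The answer is x**2*exp(x)/3 - 2*x*exp(x)/3 + 2*exp(x)/3 + atan(x/4)/4.
Step 1. Rewrite: now ∫(x**2*exp(x)/3) dx + ∫(1/(x**2 + 16)) dx.
Step 2. Evaluate the standard form: now atan(x/4)/4 + ∫(x**2*exp(x)/3) dx.
Step 3. Integrate ∫(x**2*exp(x)/3) dx by parts with u = x**2, dv = (exp(x)/3) dx, so v = exp(x)/3: now x**2*exp(x)/3 + atan(x/4)/4 + ∫(-2*x*exp(x)/3) dx.
Step 4. Integrate ∫(-2*x*exp(x)/3) dx by parts with u = x, dv = (-2*exp(x)/3) dx, so v = -2*exp(x)/3: now x**2*exp(x)/3 - 2*x*exp(x)/3 + atan(x/4)/4 + ∫(2*exp(x)/3) dx.
Step 5. Evaluate the standard form: now x**2*exp(x)/3 - 2*x*exp(x)/3 + 2*exp(x)/3 + atan(x/4)/4.
Answer: x**2*exp(x)/3 - 2*x*exp(x)/3 + 2*exp(x)/3 + atan(x/4)/4.


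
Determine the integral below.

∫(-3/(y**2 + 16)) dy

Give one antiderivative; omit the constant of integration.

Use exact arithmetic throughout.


Answer: -3*atan(y/4)/4.


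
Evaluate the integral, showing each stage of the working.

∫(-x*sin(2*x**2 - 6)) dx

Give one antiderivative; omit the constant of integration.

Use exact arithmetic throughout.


Step 1. Substitute u = x**2 - 3, turning ∫(-x*sin(2*x**2 - 6)) dx into ∫(-sin(2*u)/2) du: now ∫(-sin(2*u)/2) du.
Step 2. Evaluate the standard form: now cos(2*u)/4.
Step 3. Substitute back u = x**2 - 3: now cos(2*x**2 - 6)/4.
Answer: cos(2*x**2 - 6)/4.


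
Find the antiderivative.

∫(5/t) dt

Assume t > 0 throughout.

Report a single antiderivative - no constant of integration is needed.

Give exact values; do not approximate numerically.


Answer: 5*log(t).


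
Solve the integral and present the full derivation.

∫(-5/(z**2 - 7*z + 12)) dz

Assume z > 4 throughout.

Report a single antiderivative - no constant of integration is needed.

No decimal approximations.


Step 1. Decompose ∫(-5/(z**2 - 7*z + 12)) dz by partial fractions, -5/(z**2 - 7*z + 12) = 5/(z - 3) - 5/(z - 4): now ∫(-5/(z - 4)) dz + ∫(5/(z - 3)) dz.
Step 2. Evaluate the standard form [assuming z > 3]: now 5*log(z - 3) + ∫(-5/(z - 4)) dz.
Step 3. Evaluate the standard form [assuming z > 4]: now -5*log(z - 4) + 5*log(z - 3).
Answer: -5*log(z - 4) + 5*log(z - 3).


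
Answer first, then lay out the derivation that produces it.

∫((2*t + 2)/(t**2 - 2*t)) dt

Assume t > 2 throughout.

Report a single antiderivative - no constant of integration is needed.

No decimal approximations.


The answer is -log(t) + 3*log(t - 2).
Step 1. Decompose ∫((2*t + 2)/(t**2 - 2*t)) dt by partial fractions, (2*t + 2)/(t**2 - 2*t) = 3/(t - 2) - 1/t: now ∫(-1/t) dt + ∫(3/(t - 2)) dt.
Step 2. Evaluate the standard form [assuming t > 2]: now 3*log(t - 2) + ∫(-1/t) dt.
Step 3. Evaluate the standard form [assuming t > 0]: now -log(t) + 3*log(t - 2).
Answer: -log(t) + 3*log(t - 2).


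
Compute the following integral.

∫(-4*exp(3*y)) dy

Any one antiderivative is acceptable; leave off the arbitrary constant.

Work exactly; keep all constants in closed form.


Answer: -4*exp(3*y)/3.


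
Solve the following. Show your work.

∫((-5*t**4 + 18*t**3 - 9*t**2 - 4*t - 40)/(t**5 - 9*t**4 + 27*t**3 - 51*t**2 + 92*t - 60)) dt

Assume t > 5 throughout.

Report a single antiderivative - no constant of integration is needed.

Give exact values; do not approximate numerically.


Step 1. Decompose ∫((-5*t**4 + 18*t**3 - 9*t**2 - 4*t - 40)/(t**5 - 9*t**4 + 27*t**3 - 51*t**2 + 92*t - 60)) dt by partial fractions, (-5*t**4 + 18*t**3 - 9*t**2 - 4*t - 40)/(t**5 - 9*t**4 + 27*t**3 - 51*t**2 + 92*t - 60) = -4/(t**2 + 4) - 1/(t - 1) + 1/(t - 3) - 5/(t - 5): now ∫(-5/(t - 5)) dt + ∫(1/(t - 3)) dt + ∫(-1/(t - 1)) dt + ∫(-4/(t**2 + 4)) dt.
Step 2. Evaluate the standard form [assuming t > 3]: now log(t - 3) + ∫(-5/(t - 5)) dt + ∫(-1/(t - 1)) dt + ∫(-4/(t**2 + 4)) dt.
Step 3. Evaluate the standard form [assuming t > 1]: now log(t - 3) - log(t - 1) + ∫(-5/(t - 5)) dt + ∫(-4/(t**2 + 4)) dt.
Step 4. Evaluate the standard form [assuming t > 5]: now -5*log(t - 5) + log(t - 3) - log(t - 1) + ∫(-4/(t**2 + 4)) dt.
Step 5. Evaluate the standard form: now -5*log(t - 5) + log(t - 3) - log(t - 1) - 2*atan(t/2).
Answer: -5*log(t - 5) + log(t - 3) - log(t - 1) - 2*atan(t/2).


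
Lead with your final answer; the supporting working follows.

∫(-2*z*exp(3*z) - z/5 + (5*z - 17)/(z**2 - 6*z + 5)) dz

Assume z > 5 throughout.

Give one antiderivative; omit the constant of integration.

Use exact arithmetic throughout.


The answer is -z**2/10 - 2*z*exp(3*z)/3 + 2*exp(3*z)/9 + 2*log(z - 5) + 3*log(z - 1).
Step 1. Rewrite: now ∫(-z/5) dz + ∫(-2*z*exp(3*z)) dz + ∫((5*z - 17)/(z**2 - 6*z + 5)) dz.
Step 2. Evaluate the standard form: now -z**2/10 + ∫(-2*z*exp(3*z)) dz + ∫((5*z - 17)/(z**2 - 6*z + 5)) dz.
Step 3. Decompose ∫((5*z - 17)/(z**2 - 6*z + 5)) dz by partial fractions, (5*z - 17)/(z**2 - 6*z + 5) = 3/(z - 1) + 2/(z - 5): now -z**2/10 + ∫(-2*z*exp(3*z)) dz + ∫(2/(z - 5)) dz + ∫(3/(z - 1)) dz.
Step 4. Evaluate the standard form [assuming z > 5]: now -z**2/10 + 2*log(z - 5) + ∫(-2*z*exp(3*z)) dz + ∫(3/(z - 1)) dz.
Step 5. Evaluate the standard form [assuming z > 1]: now -z**2/10 + 2*log(z - 5) + 3*log(z - 1) + ∫(-2*z*exp(3*z)) dz.
Step 6. Integrate ∫(-2*z*exp(3*z)) dz by parts with u = z, dv = (-2*exp(3*z)) dz, so v = -2*exp(3*z)/3: now -z**2/10 - 2*z*exp(3*z)/3 + 2*log(z - 5) + 3*log(z - 1) + ∫(2*exp(3*z)/3) dz.
Step 7. Evaluate the standard form: now -z**2/10 - 2*z*exp(3*z)/3 + 2*exp(3*z)/9 + 2*log(z - 5) + 3*log(z - 1).
Answer: -z**2/10 - 2*z*exp(3*z)/3 + 2*exp(3*z)/9 + 2*log(z - 5) + 3*log(z - 1).


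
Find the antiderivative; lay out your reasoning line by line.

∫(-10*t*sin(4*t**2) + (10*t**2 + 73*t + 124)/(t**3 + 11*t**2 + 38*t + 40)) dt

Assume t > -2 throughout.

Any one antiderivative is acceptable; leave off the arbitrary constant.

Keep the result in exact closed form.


Step 1. Rewrite: now ∫(-10*t*sin(4*t**2)) dt + ∫((10*t**2 + 73*t + 124)/(t**3 + 11*t**2 + 38*t + 40)) dt.
Step 2. Decompose ∫((10*t**2 + 73*t + 124)/(t**3 + 11*t**2 + 38*t + 40)) dt by partial fractions, (10*t**2 + 73*t + 124)/(t**3 + 11*t**2 + 38*t + 40) = 3/(t + 5) + 4/(t + 4) + 3/(t + 2): now ∫(-10*t*sin(4*t**2)) dt + ∫(3/(t + 2)) dt + ∫(4/(t + 4)) dt + ∫(3/(t + 5)) dt.
Step 3. Evaluate the standard form [assuming t > -5]: now 3*log(t + 5) + ∫(-10*t*sin(4*t**2)) dt + ∫(3/(t + 2)) dt + ∫(4/(t + 4)) dt.
Step 4. Evaluate the standard form [assuming t > -4]: now 4*log(t + 4) + 3*log(t + 5) + ∫(-10*t*sin(4*t**2)) dt + ∫(3/(t + 2)) dt.
Step 5. Evaluate the standard form [assuming t > -2]: now 3*log(t + 2) + 4*log(t + 4) + 3*log(t + 5) + ∫(-10*t*sin(4*t**2)) dt.
Step 6. Substitute u = t**2, turning ∫(-10*t*sin(4*t**2)) dt into ∫(-5*sin(4*u)) du: now 3*log(t + 2) + 4*log(t + 4) + 3*log(t + 5) + ∫(-5*sin(4*u)) du.
Step 7. Evaluate the standard form: now 3*log(t + 2) + 4*log(t + 4) + 3*log(t + 5) + 5*cos(4*u)/4.
Step 8. Substitute back u = t**2: now 3*log(t + 2) + 4*log(t + 4) + 3*log(t + 5) + 5*cos(4*t**2)/4.
Answer: 3*log(t + 2) + 4*log(t + 4) + 3*log(t + 5) + 5*cos(4*t**2)/4.


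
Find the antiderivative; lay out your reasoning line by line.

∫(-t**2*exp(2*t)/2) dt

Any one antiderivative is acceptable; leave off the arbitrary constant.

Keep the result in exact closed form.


Step 1. Integrate ∫(-t**2*exp(2*t)/2) dt by parts with u = t**2, dv = (-exp(2*t)/2) dt, so v = -exp(2*t)/4: now -t**2*exp(2*t)/4 + ∫(t*exp(2*t)/2) dt.
Step 2. Integrate ∫(t*exp(2*t)/2) dt by parts with u = t, dv = (exp(2*t)/2) dt, so v = exp(2*t)/4: now -t**2*exp(2*t)/4 + t*exp(2*t)/4 + ∫(-exp(2*t)/4) dt.
Step 3. Evaluate the standard form: now -t**2*exp(2*t)/4 + t*exp(2*t)/4 - exp(2*t)/8.
Answer: -t**2*exp(2*t)/4 + t*exp(2*t)/4 - exp(2*t)/8.


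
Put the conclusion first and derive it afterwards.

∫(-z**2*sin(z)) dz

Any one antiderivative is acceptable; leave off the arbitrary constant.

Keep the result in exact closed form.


The answer is z**2*cos(z) - 2*z*sin(z) - 2*cos(z).
Step 1. Integrate ∫(-z**2*sin(z)) dz by parts with u = z**2, dv = (-sin(z)) dz, so v = cos(z): now z**2*cos(z) + ∫(-2*z*cos(z)) dz.
Step 2. Integrate ∫(-2*z*cos(z)) dz by parts with u = z, dv = (-2*cos(z)) dz, so v = -2*sin(z): now z**2*cos(z) - 2*z*sin(z) + ∫(2*sin(z)) dz.
Step 3. Evaluate the standard form: now z**2*cos(z) - 2*z*sin(z) - 2*cos(z).
Answer: z**2*cos(z) - 2*z*sin(z) - 2*cos(z).


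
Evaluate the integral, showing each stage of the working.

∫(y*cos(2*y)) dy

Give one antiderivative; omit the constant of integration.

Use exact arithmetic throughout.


Step 1. Integrate ∫(y*cos(2*y)) dy by parts with u = y, dv = (cos(2*y)) dy, so v = sin(2*y)/2: now y*sin(2*y)/2 + ∫(-sin(2*y)/2) dy.
Step 2. Evaluate the standard form: now y*sin(2*y)/2 + cos(2*y)/4.
Answer: y*sin(2*y)/2 + cos(2*y)/4.


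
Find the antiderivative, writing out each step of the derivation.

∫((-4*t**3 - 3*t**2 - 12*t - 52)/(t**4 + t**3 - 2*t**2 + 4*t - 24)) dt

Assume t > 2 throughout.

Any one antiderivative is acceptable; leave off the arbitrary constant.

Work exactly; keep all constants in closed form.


Step 1. Decompose ∫((-4*t**3 - 3*t**2 - 12*t - 52)/(t**4 + t**3 - 2*t**2 + 4*t - 24)) dt by partial fractions, (-4*t**3 - 3*t**2 - 12*t - 52)/(t**4 + t**3 - 2*t**2 + 4*t - 24) = 4/(t**2 + 4) - 1/(t + 3) - 3/(t - 2): now ∫(-3/(t - 2)) dt + ∫(-1/(t + 3)) dt + ∫(4/(t**2 + 4)) dt.
Step 2. Evaluate the standard form [assuming t > -3]: now -log(t + 3) + ∫(-3/(t - 2)) dt + ∫(4/(t**2 + 4)) dt.
Step 3. Evaluate the standard form [assuming t > 2]: now -3*log(t - 2) - log(t + 3) + ∫(4/(t**2 + 4)) dt.
Step 4. Evaluate the standard form: now -3*log(t - 2) - log(t + 3) + 2*atan(t/2).
Answer: -3*log(t - 2) - log(t + 3) + 2*atan(t/2).


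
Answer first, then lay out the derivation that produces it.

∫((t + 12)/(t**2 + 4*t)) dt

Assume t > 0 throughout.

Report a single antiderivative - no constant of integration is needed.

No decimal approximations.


The answer is 3*log(t) - 2*log(t + 4).
Step 1. Decompose ∫((t + 12)/(t**2 + 4*t)) dt by partial fractions, (t + 12)/(t**2 + 4*t) = -2/(t + 4) + 3/t: now ∫(3/t) dt + ∫(-2/(t + 4)) dt.
Step 2. Evaluate the standard form [assuming t > 0]: now 3*log(t) + ∫(-2/(t + 4)) dt.
Step 3. Evaluate the standard form [assuming t > -4]: now 3*log(t) - 2*log(t + 4).
Answer: 3*log(t) - 2*log(t + 4).


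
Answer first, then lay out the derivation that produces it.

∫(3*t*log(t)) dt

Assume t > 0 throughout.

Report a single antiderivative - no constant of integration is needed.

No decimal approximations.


The answer is 3*t**2*log(t)/2 - 3*t**2/4.
Step 1. Integrate ∫(3*t*log(t)) dt by parts with u = log(t), dv = (3*t) dt, so v = 3*t**2/2 [assuming t > 0]: now 3*t**2*log(t)/2 + ∫(-3*t/2) dt.
Step 2. Evaluate the standard form: now 3*t**2*log(t)/2 - 3*t**2/4.
Answer: 3*t**2*log(t)/2 - 3*t**2/4.


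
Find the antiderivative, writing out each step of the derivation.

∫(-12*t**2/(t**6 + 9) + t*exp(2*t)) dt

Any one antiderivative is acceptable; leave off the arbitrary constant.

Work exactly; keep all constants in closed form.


Step 1. Rewrite: now ∫(t*exp(2*t)) dt + ∫(-12*t**2/(t**6 + 9)) dt.
Step 2. Substitute u = t**3, turning ∫(-12*t**2/(t**6 + 9)) dt into ∫(-4/(u**2 + 9)) du: now ∫(t*exp(2*t)) dt + ∫(-4/(u**2 + 9)) du.
Step 3. Evaluate the standard form: now -4*atan(u/3)/3 + ∫(t*exp(2*t)) dt.
Step 4. Substitute back u = t**3: now -4*atan(t**3/3)/3 + ∫(t*exp(2*t)) dt.
Step 5. Integrate ∫(t*exp(2*t)) dt by parts with u = t, dv = (exp(2*t)) dt, so v = exp(2*t)/2: now t*exp(2*t)/2 - 4*atan(t**3/3)/3 + ∫(-exp(2*t)/2) dt.
Step 6. Evaluate the standard form: now t*exp(2*t)/2 - exp(2*t)/4 - 4*atan(t**3/3)/3.
Answer: t*exp(2*t)/2 - exp(2*t)/4 - 4*atan(t**3/3)/3.


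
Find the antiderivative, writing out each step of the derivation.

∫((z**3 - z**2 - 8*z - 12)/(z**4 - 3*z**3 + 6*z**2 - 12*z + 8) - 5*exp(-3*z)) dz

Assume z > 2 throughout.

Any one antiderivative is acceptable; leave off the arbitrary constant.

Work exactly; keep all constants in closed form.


Step 1. Rewrite: now ∫((z**3 - z**2 - 8*z - 12)/(z**4 - 3*z**3 + 6*z**2 - 12*z + 8)) dz + ∫(-5*exp(-3*z)) dz.
Step 2. Evaluate the standard form: now ∫((z**3 - z**2 - 8*z - 12)/(z**4 - 3*z**3 + 6*z**2 - 12*z + 8)) dz + 5*exp(-3*z)/3.
Step 3. Decompose ∫((z**3 - z**2 - 8*z - 12)/(z**4 - 3*z**3 + 6*z**2 - 12*z + 8)) dz by partial fractions, (z**3 - z**2 - 8*z - 12)/(z**4 - 3*z**3 + 6*z**2 - 12*z + 8) = 4/(z**2 + 4) + 4/(z - 1) - 3/(z - 2): now ∫(-3/(z - 2)) dz + ∫(4/(z - 1)) dz + ∫(4/(z**2 + 4)) dz + 5*exp(-3*z)/3.
Step 4. Evaluate the standard form [assuming z > 1]: now 4*log(z - 1) + ∫(-3/(z - 2)) dz + ∫(4/(z**2 + 4)) dz + 5*exp(-3*z)/3.
Step 5. Evaluate the standard form [assuming z > 2]: now -3*log(z - 2) + 4*log(z - 1) + ∫(4/(z**2 + 4)) dz + 5*exp(-3*z)/3.
Step 6. Evaluate the standard form: now -3*log(z - 2) + 4*log(z - 1) + 2*atan(z/2) + 5*exp(-3*z)/3.
Answer: -3*log(z - 2) + 4*log(z - 1) + 2*atan(z/2) + 5*exp(-3*z)/3.


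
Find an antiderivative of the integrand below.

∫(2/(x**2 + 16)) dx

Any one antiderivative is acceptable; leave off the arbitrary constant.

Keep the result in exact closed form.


Answer: atan(x/4)/2.


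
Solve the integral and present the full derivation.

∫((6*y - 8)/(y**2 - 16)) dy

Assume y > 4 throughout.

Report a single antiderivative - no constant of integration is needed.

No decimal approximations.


Step 1. Decompose ∫((6*y - 8)/(y**2 - 16)) dy by partial fractions, (6*y - 8)/(y**2 - 16) = 4/(y + 4) + 2/(y - 4): now ∫(2/(y - 4)) dy + ∫(4/(y + 4)) dy.
Step 2. Evaluate the standard form [assuming y > -4]: now 4*log(y + 4) + ∫(2/(y - 4)) dy.
Step 3. Evaluate the standard form [assuming y > 4]: now 2*log(y - 4) + 4*log(y + 4).
Answer: 2*log(y - 4) + 4*log(y + 4).


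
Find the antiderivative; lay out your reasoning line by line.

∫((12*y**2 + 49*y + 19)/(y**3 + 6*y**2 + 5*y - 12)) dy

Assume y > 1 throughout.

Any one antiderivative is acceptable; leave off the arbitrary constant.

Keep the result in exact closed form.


Step 1. Decompose ∫((12*y**2 + 49*y + 19)/(y**3 + 6*y**2 + 5*y - 12)) dy by partial fractions, (12*y**2 + 49*y + 19)/(y**3 + 6*y**2 + 5*y - 12) = 3/(y + 4) + 5/(y + 3) + 4/(y - 1): now ∫(4/(y - 1)) dy + ∫(5/(y + 3)) dy + ∫(3/(y + 4)) dy.
Step 2. Evaluate the standard form [assuming y > -3]: now 5*log(y + 3) + ∫(4/(y - 1)) dy + ∫(3/(y + 4)) dy.
Step 3. Evaluate the standard form [assuming y > -4]: now 5*log(y + 3) + 3*log(y + 4) + ∫(4/(y - 1)) dy.
Step 4. Evaluate the standard form [assuming y > 1]: now 4*log(y - 1) + 5*log(y + 3) + 3*log(y + 4).
Answer: 4*log(y - 1) + 5*log(y + 3) + 3*log(y + 4).


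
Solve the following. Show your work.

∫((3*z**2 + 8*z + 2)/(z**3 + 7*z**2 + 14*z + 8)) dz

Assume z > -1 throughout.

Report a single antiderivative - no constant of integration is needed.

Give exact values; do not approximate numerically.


Step 1. Decompose ∫((3*z**2 + 8*z + 2)/(z**3 + 7*z**2 + 14*z + 8)) dz by partial fractions, (3*z**2 + 8*z + 2)/(z**3 + 7*z**2 + 14*z + 8) = 3/(z + 4) + 1/(z + 2) - 1/(z + 1): now ∫(-1/(z + 1)) dz + ∫(1/(z + 2)) dz + ∫(3/(z + 4)) dz.
Step 2. Evaluate the standard form [assuming z > -4]: now 3*log(z + 4) + ∫(-1/(z + 1)) dz + ∫(1/(z + 2)) dz.
Step 3. Evaluate the standard form [assuming z > -2]: now log(z + 2) + 3*log(z + 4) + ∫(-1/(z + 1)) dz.
Step 4. Evaluate the standard form [assuming z > -1]: now -log(z + 1) + log(z + 2) + 3*log(z + 4).
Answer: -log(z + 1) + log(z + 2) + 3*log(z + 4).


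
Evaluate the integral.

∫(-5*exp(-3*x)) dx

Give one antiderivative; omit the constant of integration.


Answer: 5*exp(-3*x)/3.


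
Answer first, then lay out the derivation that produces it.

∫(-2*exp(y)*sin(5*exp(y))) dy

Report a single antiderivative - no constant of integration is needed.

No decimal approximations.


The answer is 2*cos(5*exp(y))/5.
Step 1. Substitute u = exp(y), turning ∫(-2*exp(y)*sin(5*exp(y))) dy into ∫(-2*sin(5*u)) du: now ∫(-2*sin(5*u)) du.
Step 2. Evaluate the standard form: now 2*cos(5*u)/5.
Step 3. Substitute back u = exp(y): now 2*cos(5*exp(y))/5.
Answer: 2*cos(5*exp(y))/5.


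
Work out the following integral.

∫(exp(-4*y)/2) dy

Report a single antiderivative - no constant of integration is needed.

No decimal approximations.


Answer: -exp(-4*y)/8.


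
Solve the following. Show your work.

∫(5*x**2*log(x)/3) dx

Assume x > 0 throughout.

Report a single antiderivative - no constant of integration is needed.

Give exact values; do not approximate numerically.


Step 1. Integrate ∫(5*x**2*log(x)/3) dx by parts with u = log(x), dv = (5*x**2/3) dx, so v = 5*x**3/9 [assuming x > 0]: now 5*x**3*log(x)/9 + ∫(-5*x**2/9) dx.
Step 2. Evaluate the standard form: now 5*x**3*log(x)/9 - 5*x**3/27.
Answer: 5*x**3*log(x)/9 - 5*x**3/27.


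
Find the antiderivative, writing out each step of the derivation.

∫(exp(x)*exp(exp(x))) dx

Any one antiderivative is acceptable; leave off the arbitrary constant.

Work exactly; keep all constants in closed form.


Step 1. Substitute u = exp(x), turning ∫(exp(x)*exp(exp(x))) dx into ∫(exp(u)) du: now ∫(exp(u)) du.
Step 2. Evaluate the standard form: now exp(u).
Step 3. Substitute back u = exp(x): now exp(exp(x)).
Answer: exp(exp(x)).


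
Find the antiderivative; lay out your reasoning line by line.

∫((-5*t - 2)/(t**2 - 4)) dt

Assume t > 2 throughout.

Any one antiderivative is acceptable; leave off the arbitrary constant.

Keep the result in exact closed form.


Step 1. Decompose ∫((-5*t - 2)/(t**2 - 4)) dt by partial fractions, (-5*t - 2)/(t**2 - 4) = -2/(t + 2) - 3/(t - 2): now ∫(-3/(t - 2)) dt + ∫(-2/(t + 2)) dt.
Step 2. Evaluate the standard form [assuming t > -2]: now -2*log(t + 2) + ∫(-3/(t - 2)) dt.
Step 3. Evaluate the standard form [assuming t > 2]: now -3*log(t - 2) - 2*log(t + 2).
Answer: -3*log(t - 2) - 2*log(t + 2).


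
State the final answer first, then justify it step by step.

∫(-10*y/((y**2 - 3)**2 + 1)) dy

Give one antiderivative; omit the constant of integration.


The answer is -5*atan(y**2 - 3).
Step 1. Substitute u = y**2 - 3, turning ∫(-10*y/((y**2 - 3)**2 + 1)) dy into ∫(-5/(u**2 + 1)) du: now ∫(-5/(u**2 + 1)) du.
Step 2. Evaluate the standard form: now -5*atan(u).
Step 3. Substitute back u = y**2 - 3: now -5*atan(y**2 - 3).
Answer: -5*atan(y**2 - 3).


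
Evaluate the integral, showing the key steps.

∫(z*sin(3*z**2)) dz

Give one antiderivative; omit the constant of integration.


Step 1. Substitute u = z**2, turning ∫(z*sin(3*z**2)) dz into ∫(sin(3*u)/2) du: now ∫(sin(3*u)/2) du.
Step 2. Evaluate the standard form: now -cos(3*u)/6.
Step 3. Substitute back u = z**2: now -cos(3*z**2)/6.
Answer: -cos(3*z**2)/6.


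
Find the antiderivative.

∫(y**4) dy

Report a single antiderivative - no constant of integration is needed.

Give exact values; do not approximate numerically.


Answer: y**5/5.


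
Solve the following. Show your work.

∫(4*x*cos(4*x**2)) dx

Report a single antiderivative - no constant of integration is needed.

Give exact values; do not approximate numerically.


Step 1. Substitute u = x**2, turning ∫(4*x*cos(4*x**2)) dx into ∫(2*cos(4*u)) du: now ∫(2*cos(4*u)) du.
Step 2. Evaluate the standard form: now sin(4*u)/2.
Step 3. Substitute back u = x**2: now sin(4*x**2)/2.
Answer: sin(4*x**2)/2.


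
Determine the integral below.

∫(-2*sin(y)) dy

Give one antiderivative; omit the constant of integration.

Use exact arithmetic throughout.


Answer: 2*cos(y).


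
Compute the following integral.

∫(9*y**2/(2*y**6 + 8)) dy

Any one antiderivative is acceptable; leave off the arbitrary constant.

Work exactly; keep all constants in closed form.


Answer: 3*atan(y**3/2)/4.


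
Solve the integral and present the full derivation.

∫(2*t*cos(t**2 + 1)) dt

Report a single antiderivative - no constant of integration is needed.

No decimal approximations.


Step 1. Substitute u = t**2 + 1, turning ∫(2*t*cos(t**2 + 1)) dt into ∫(cos(u)) du: now ∫(cos(u)) du.
Step 2. Evaluate the standard form: now sin(u).
Step 3. Substitute back u = t**2 + 1: now sin(t**2 + 1).
Answer: sin(t**2 + 1).


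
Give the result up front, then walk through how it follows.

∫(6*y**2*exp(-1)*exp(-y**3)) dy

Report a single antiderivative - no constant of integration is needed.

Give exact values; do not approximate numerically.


The answer is -2*exp(-y**3 - 1).
Step 1. Substitute u = y**3 + 1, turning ∫(6*y**2*exp(-1)*exp(-y**3)) dy into ∫(2*exp(-u)) du: now ∫(2*exp(-u)) du.
Step 2. Evaluate the standard form: now -2*exp(-u).
Step 3. Substitute back u = y**3 + 1: now -2*exp(-y**3 - 1).
Answer: -2*exp(-y**3 - 1).


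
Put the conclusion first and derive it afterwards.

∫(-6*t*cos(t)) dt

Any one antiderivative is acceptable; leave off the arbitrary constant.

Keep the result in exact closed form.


The answer is -6*t*sin(t) - 6*cos(t).
Step 1. Integrate ∫(-6*t*cos(t)) dt by parts with u = t, dv = (-6*cos(t)) dt, so v = -6*sin(t): now -6*t*sin(t) + ∫(6*sin(t)) dt.
Step 2. Evaluate the standard form: now -6*t*sin(t) - 6*cos(t).
Answer: -6*t*sin(t) - 6*cos(t).


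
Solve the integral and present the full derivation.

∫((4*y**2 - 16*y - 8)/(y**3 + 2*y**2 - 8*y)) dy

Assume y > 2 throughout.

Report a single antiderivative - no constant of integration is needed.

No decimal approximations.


Step 1. Decompose ∫((4*y**2 - 16*y - 8)/(y**3 + 2*y**2 - 8*y)) dy by partial fractions, (4*y**2 - 16*y - 8)/(y**3 + 2*y**2 - 8*y) = 5/(y + 4) - 2/(y - 2) + 1/y: now ∫(1/y) dy + ∫(-2/(y - 2)) dy + ∫(5/(y + 4)) dy.
Step 2. Evaluate the standard form [assuming y > 0]: now log(y) + ∫(-2/(y - 2)) dy + ∫(5/(y + 4)) dy.
Step 3. Evaluate the standard form [assuming y > -4]: now log(y) + 5*log(y + 4) + ∫(-2/(y - 2)) dy.
Step 4. Evaluate the standard form [assuming y > 2]: now log(y) - 2*log(y - 2) + 5*log(y + 4).
Answer: log(y) - 2*log(y - 2) + 5*log(y + 4).


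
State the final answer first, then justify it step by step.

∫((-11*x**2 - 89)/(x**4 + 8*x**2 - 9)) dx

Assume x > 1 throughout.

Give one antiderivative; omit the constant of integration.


The answer is -5*log(x - 1) + 5*log(x + 1) - atan(x/3)/3.
Step 1. Decompose ∫((-11*x**2 - 89)/(x**4 + 8*x**2 - 9)) dx by partial fractions, (-11*x**2 - 89)/(x**4 + 8*x**2 - 9) = -1/(x**2 + 9) + 5/(x + 1) - 5/(x - 1): now ∫(-5/(x - 1)) dx + ∫(5/(x + 1)) dx + ∫(-1/(x**2 + 9)) dx.
Step 2. Evaluate the standard form [assuming x > -1]: now 5*log(x + 1) + ∫(-5/(x - 1)) dx + ∫(-1/(x**2 + 9)) dx.
Step 3. Evaluate the standard form [assuming x > 1]: now -5*log(x - 1) + 5*log(x + 1) + ∫(-1/(x**2 + 9)) dx.
Step 4. Evaluate the standard form: now -5*log(x - 1) + 5*log(x + 1) - atan(x/3)/3.
Answer: -5*log(x - 1) + 5*log(x + 1) - atan(x/3)/3.


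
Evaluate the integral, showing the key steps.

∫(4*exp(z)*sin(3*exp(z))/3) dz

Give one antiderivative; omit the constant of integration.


Step 1. Substitute u = exp(z), turning ∫(4*exp(z)*sin(3*exp(z))/3) dz into ∫(4*sin(3*u)/3) du: now ∫(4*sin(3*u)/3) du.
Step 2. Evaluate the standard form: now -4*cos(3*u)/9.
Step 3. Substitute back u = exp(z): now -4*cos(3*exp(z))/9.
Answer: -4*cos(3*exp(z))/9.


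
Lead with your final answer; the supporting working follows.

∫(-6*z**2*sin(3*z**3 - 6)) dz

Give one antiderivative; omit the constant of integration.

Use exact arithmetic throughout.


The answer is 2*cos(3*z**3 - 6)/3.
Step 1. Substitute u = z**3 - 2, turning ∫(-6*z**2*sin(3*z**3 - 6)) dz into ∫(-2*sin(3*u)) du: now ∫(-2*sin(3*u)) du.
Step 2. Evaluate the standard form: now 2*cos(3*u)/3.
Step 3. Substitute back u = z**3 - 2: now 2*cos(3*z**3 - 6)/3.
Answer: 2*cos(3*z**3 - 6)/3.


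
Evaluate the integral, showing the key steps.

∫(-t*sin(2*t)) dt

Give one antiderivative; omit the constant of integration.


Step 1. Integrate ∫(-t*sin(2*t)) dt by parts with u = t, dv = (-sin(2*t)) dt, so v = cos(2*t)/2: now t*cos(2*t)/2 + ∫(-cos(2*t)/2) dt.
Step 2. Evaluate the standard form: now t*cos(2*t)/2 - sin(2*t)/4.
Answer: t*cos(2*t)/2 - sin(2*t)/4.


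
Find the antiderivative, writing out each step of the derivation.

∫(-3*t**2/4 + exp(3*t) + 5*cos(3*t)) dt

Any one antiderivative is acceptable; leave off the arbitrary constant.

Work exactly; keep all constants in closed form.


Step 1. Rewrite: now ∫(-3*t**2/4) dt + ∫(exp(3*t)) dt + ∫(5*cos(3*t)) dt.
Step 2. Evaluate the standard form: now 5*sin(3*t)/3 + ∫(-3*t**2/4) dt + ∫(exp(3*t)) dt.
Step 3. Evaluate the standard form: now -t**3/4 + 5*sin(3*t)/3 + ∫(exp(3*t)) dt.
Step 4. Evaluate the standard form: now -t**3/4 + exp(3*t)/3 + 5*sin(3*t)/3.
Answer: -t**3/4 + exp(3*t)/3 + 5*sin(3*t)/3.


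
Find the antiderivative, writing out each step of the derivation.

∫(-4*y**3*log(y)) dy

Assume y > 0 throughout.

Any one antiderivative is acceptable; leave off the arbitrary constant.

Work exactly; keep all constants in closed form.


Step 1. Integrate ∫(-4*y**3*log(y)) dy by parts with u = log(y), dv = (-4*y**3) dy, so v = -y**4 [assuming y > 0]: now -y**4*log(y) + ∫(y**3) dy.
Step 2. Evaluate the standard form: now -y**4*log(y) + y**4/4.
Answer: -y**4*log(y) + y**4/4.


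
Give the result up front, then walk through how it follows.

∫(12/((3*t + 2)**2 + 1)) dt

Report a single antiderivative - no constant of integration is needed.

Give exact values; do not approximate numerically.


The answer is 4*atan(3*t + 2).
Step 1. Substitute u = 3*t + 2, turning ∫(12/((3*t + 2)**2 + 1)) dt into ∫(4/(u**2 + 1)) du: now ∫(4/(u**2 + 1)) du.
Step 2. Evaluate the standard form: now 4*atan(u).
Step 3. Substitute back u = 3*t + 2: now 4*atan(3*t + 2).
Answer: 4*atan(3*t + 2).


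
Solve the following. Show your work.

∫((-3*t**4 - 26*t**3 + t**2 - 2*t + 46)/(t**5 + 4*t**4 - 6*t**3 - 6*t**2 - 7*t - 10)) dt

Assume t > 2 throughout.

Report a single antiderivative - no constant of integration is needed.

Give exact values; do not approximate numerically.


Step 1. Decompose ∫((-3*t**4 - 26*t**3 + t**2 - 2*t + 46)/(t**5 + 4*t**4 - 6*t**3 - 6*t**2 - 7*t - 10)) dt by partial fractions, (-3*t**4 - 26*t**3 + t**2 - 2*t + 46)/(t**5 + 4*t**4 - 6*t**3 - 6*t**2 - 7*t - 10) = -3/(t**2 + 1) + 2/(t + 5) - 3/(t + 1) - 2/(t - 2): now ∫(-2/(t - 2)) dt + ∫(-3/(t + 1)) dt + ∫(2/(t + 5)) dt + ∫(-3/(t**2 + 1)) dt.
Step 2. Evaluate the standard form [assuming t > 2]: now -2*log(t - 2) + ∫(-3/(t + 1)) dt + ∫(2/(t + 5)) dt + ∫(-3/(t**2 + 1)) dt.
Step 3. Evaluate the standard form [assuming t > -5]: now -2*log(t - 2) + 2*log(t + 5) + ∫(-3/(t + 1)) dt + ∫(-3/(t**2 + 1)) dt.
Step 4. Evaluate the standard form [assuming t > -1]: now -2*log(t - 2) - 3*log(t + 1) + 2*log(t + 5) + ∫(-3/(t**2 + 1)) dt.
Step 5. Evaluate the standard form: now -2*log(t - 2) - 3*log(t + 1) + 2*log(t + 5) - 3*atan(t).
Answer: -2*log(t - 2) - 3*log(t + 1) + 2*log(t + 5) - 3*atan(t).


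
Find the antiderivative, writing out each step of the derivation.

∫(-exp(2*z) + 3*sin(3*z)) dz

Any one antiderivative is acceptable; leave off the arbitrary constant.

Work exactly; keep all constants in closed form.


Step 1. Rewrite: now ∫(-exp(2*z)) dz + ∫(3*sin(3*z)) dz.
Step 2. Evaluate the standard form: now -exp(2*z)/2 + ∫(3*sin(3*z)) dz.
Step 3. Evaluate the standard form: now -exp(2*z)/2 - cos(3*z).
Answer: -exp(2*z)/2 - cos(3*z).


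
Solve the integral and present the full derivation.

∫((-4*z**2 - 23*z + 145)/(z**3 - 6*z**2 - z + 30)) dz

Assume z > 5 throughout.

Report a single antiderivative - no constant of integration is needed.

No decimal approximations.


Step 1. Decompose ∫((-4*z**2 - 23*z + 145)/(z**3 - 6*z**2 - z + 30)) dz by partial fractions, (-4*z**2 - 23*z + 145)/(z**3 - 6*z**2 - z + 30) = 5/(z + 2) - 4/(z - 3) - 5/(z - 5): now ∫(-5/(z - 5)) dz + ∫(-4/(z - 3)) dz + ∫(5/(z + 2)) dz.
Step 2. Evaluate the standard form [assuming z > -2]: now 5*log(z + 2) + ∫(-5/(z - 5)) dz + ∫(-4/(z - 3)) dz.
Step 3. Evaluate the standard form [assuming z > 3]: now -4*log(z - 3) + 5*log(z + 2) + ∫(-5/(z - 5)) dz.
Step 4. Evaluate the standard form [assuming z > 5]: now -5*log(z - 5) - 4*log(z - 3) + 5*log(z + 2).
Answer: -5*log(z - 5) - 4*log(z - 3) + 5*log(z + 2).


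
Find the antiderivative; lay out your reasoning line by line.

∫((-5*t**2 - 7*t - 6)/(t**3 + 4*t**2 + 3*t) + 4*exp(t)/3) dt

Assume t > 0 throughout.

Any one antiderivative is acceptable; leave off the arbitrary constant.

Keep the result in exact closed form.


Step 1. Rewrite: now ∫((-5*t**2 - 7*t - 6)/(t**3 + 4*t**2 + 3*t)) dt + ∫(4*exp(t)/3) dt.
Step 2. Decompose ∫((-5*t**2 - 7*t - 6)/(t**3 + 4*t**2 + 3*t)) dt by partial fractions, (-5*t**2 - 7*t - 6)/(t**3 + 4*t**2 + 3*t) = -5/(t + 3) + 2/(t + 1) - 2/t: now ∫(-2/t) dt + ∫(2/(t + 1)) dt + ∫(-5/(t + 3)) dt + ∫(4*exp(t)/3) dt.
Step 3. Evaluate the standard form [assuming t > -1]: now 2*log(t + 1) + ∫(-2/t) dt + ∫(-5/(t + 3)) dt + ∫(4*exp(t)/3) dt.
Step 4. Evaluate the standard form [assuming t > -3]: now 2*log(t + 1) - 5*log(t + 3) + ∫(-2/t) dt + ∫(4*exp(t)/3) dt.
Step 5. Evaluate the standard form [assuming t > 0]: now -2*log(t) + 2*log(t + 1) - 5*log(t + 3) + ∫(4*exp(t)/3) dt.
Step 6. Evaluate the standard form: now 4*exp(t)/3 - 2*log(t) + 2*log(t + 1) - 5*log(t + 3).
Answer: 4*exp(t)/3 - 2*log(t) + 2*log(t + 1) - 5*log(t + 3).


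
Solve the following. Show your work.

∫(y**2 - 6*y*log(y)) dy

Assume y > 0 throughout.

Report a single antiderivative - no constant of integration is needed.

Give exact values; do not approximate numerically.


Step 1. Rewrite: now ∫(y**2) dy + ∫(-6*y*log(y)) dy.
Step 2. Evaluate the standard form: now y**3/3 + ∫(-6*y*log(y)) dy.
Step 3. Integrate ∫(-6*y*log(y)) dy by parts with u = log(y), dv = (-6*y) dy, so v = -3*y**2 [assuming y > 0]: now y**3/3 - 3*y**2*log(y) + ∫(3*y) dy.
Step 4. Evaluate the standard form: now y**3/3 - 3*y**2*log(y) + 3*y**2/2.
Answer: y**3/3 - 3*y**2*log(y) + 3*y**2/2.


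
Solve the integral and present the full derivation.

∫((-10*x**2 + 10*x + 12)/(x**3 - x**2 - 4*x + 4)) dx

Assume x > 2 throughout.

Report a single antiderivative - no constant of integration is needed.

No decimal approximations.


Step 1. Decompose ∫((-10*x**2 + 10*x + 12)/(x**3 - x**2 - 4*x + 4)) dx by partial fractions, (-10*x**2 + 10*x + 12)/(x**3 - x**2 - 4*x + 4) = -4/(x + 2) - 4/(x - 1) - 2/(x - 2): now ∫(-2/(x - 2)) dx + ∫(-4/(x - 1)) dx + ∫(-4/(x + 2)) dx.
Step 2. Evaluate the standard form [assuming x > 1]: now -4*log(x - 1) + ∫(-2/(x - 2)) dx + ∫(-4/(x + 2)) dx.
Step 3. Evaluate the standard form [assuming x > 2]: now -2*log(x - 2) - 4*log(x - 1) + ∫(-4/(x + 2)) dx.
Step 4. Evaluate the standard form [assuming x > -2]: now -2*log(x - 2) - 4*log(x - 1) - 4*log(x + 2).
Answer: -2*log(x - 2) - 4*log(x - 1) - 4*log(x + 2).


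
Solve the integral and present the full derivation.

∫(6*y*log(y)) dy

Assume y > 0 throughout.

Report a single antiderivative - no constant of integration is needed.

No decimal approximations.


Step 1. Integrate ∫(6*y*log(y)) dy by parts with u = log(y), dv = (6*y) dy, so v = 3*y**2 [assuming y > 0]: now 3*y**2*log(y) + ∫(-3*y) dy.
Step 2. Evaluate the standard form: now 3*y**2*log(y) - 3*y**2/2.
Answer: 3*y**2*log(y) - 3*y**2/2.


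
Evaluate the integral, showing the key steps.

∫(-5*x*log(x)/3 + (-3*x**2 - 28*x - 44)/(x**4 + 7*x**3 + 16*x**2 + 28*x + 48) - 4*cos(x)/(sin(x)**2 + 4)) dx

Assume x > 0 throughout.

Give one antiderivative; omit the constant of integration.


Step 1. Rewrite: now ∫(-5*x*log(x)/3) dx + ∫(-4*cos(x)/(sin(x)**2 + 4)) dx + ∫((-3*x**2 - 28*x - 44)/(x**4 + 7*x**3 + 16*x**2 + 28*x + 48)) dx.
Step 2. Substitute u = sin(x), turning ∫(-4*cos(x)/(sin(x)**2 + 4)) dx into ∫(-4/(u**2 + 4)) du: now ∫(-5*x*log(x)/3) dx + ∫((-3*x**2 - 28*x - 44)/(x**4 + 7*x**3 + 16*x**2 + 28*x + 48)) dx + ∫(-4/(u**2 + 4)) du.
Step 3. Evaluate the standard form: now -2*atan(u/2) + ∫(-5*x*log(x)/3) dx + ∫((-3*x**2 - 28*x - 44)/(x**4 + 7*x**3 + 16*x**2 + 28*x + 48)) dx.
Step 4. Substitute back u = sin(x): now -2*atan(sin(x)/2) + ∫(-5*x*log(x)/3) dx + ∫((-3*x**2 - 28*x - 44)/(x**4 + 7*x**3 + 16*x**2 + 28*x + 48)) dx.
Step 5. Decompose ∫((-3*x**2 - 28*x - 44)/(x**4 + 7*x**3 + 16*x**2 + 28*x + 48)) dx by partial fractions, (-3*x**2 - 28*x - 44)/(x**4 + 7*x**3 + 16*x**2 + 28*x + 48) = -4/(x**2 + 4) - 1/(x + 4) + 1/(x + 3): now -2*atan(sin(x)/2) + ∫(-5*x*log(x)/3) dx + ∫(1/(x + 3)) dx + ∫(-1/(x + 4)) dx + ∫(-4/(x**2 + 4)) dx.
Step 6. Evaluate the standard form [assuming x > -3]: now log(x + 3) - 2*atan(sin(x)/2) + ∫(-5*x*log(x)/3) dx + ∫(-1/(x + 4)) dx + ∫(-4/(x**2 + 4)) dx.
Step 7. Evaluate the standard form [assuming x > -4]: now log(x + 3) - log(x + 4) - 2*atan(sin(x)/2) + ∫(-5*x*log(x)/3) dx + ∫(-4/(x**2 + 4)) dx.
Step 8. Evaluate the standard form: now log(x + 3) - log(x + 4) - 2*atan(x/2) - 2*atan(sin(x)/2) + ∫(-5*x*log(x)/3) dx.
Step 9. Integrate ∫(-5*x*log(x)/3) dx by parts with u = log(x), dv = (-5*x/3) dx, so v = -5*x**2/6 [assuming x > 0]: now -5*x**2*log(x)/6 + log(x + 3) - log(x + 4) - 2*atan(x/2) - 2*atan(sin(x)/2) + ∫(5*x/6) dx.
Step 10. Evaluate the standard form: now -5*x**2*log(x)/6 + 5*x**2/12 + log(x + 3) - log(x + 4) - 2*atan(x/2) - 2*atan(sin(x)/2).
Answer: -5*x**2*log(x)/6 + 5*x**2/12 + log(x + 3) - log(x + 4) - 2*atan(x/2) - 2*atan(sin(x)/2).


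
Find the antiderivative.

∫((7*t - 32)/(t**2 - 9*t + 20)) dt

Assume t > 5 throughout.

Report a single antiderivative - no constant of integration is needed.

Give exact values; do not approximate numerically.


Answer: 3*log(t - 5) + 4*log(t - 4).


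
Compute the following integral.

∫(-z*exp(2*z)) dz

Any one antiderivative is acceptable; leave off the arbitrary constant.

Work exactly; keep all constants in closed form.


Answer: -z*exp(2*z)/2 + exp(2*z)/4.


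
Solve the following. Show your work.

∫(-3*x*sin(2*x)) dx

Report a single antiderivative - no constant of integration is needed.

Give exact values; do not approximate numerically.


Step 1. Integrate ∫(-3*x*sin(2*x)) dx by parts with u = x, dv = (-3*sin(2*x)) dx, so v = 3*cos(2*x)/2: now 3*x*cos(2*x)/2 + ∫(-3*cos(2*x)/2) dx.
Step 2. Evaluate the standard form: now 3*x*cos(2*x)/2 - 3*sin(2*x)/4.
Answer: 3*x*cos(2*x)/2 - 3*sin(2*x)/4.


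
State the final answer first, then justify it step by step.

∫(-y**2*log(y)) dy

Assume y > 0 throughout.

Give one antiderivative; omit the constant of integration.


The answer is -y**3*log(y)/3 + y**3/9.
Step 1. Integrate ∫(-y**2*log(y)) dy by parts with u = log(y), dv = (-y**2) dy, so v = -y**3/3 [assuming y > 0]: now -y**3*log(y)/3 + ∫(y**2/3) dy.
Step 2. Evaluate the standard form: now -y**3*log(y)/3 + y**3/9.
Answer: -y**3*log(y)/3 + y**3/9.


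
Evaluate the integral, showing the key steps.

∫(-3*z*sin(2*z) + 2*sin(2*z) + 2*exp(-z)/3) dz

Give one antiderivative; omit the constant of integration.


Step 1. Rewrite: now ∫(-3*z*sin(2*z)) dz + ∫(2*exp(-z)/3) dz + ∫(2*sin(2*z)) dz.
Step 2. Integrate ∫(-3*z*sin(2*z)) dz by parts with u = z, dv = (-3*sin(2*z)) dz, so v = 3*cos(2*z)/2: now 3*z*cos(2*z)/2 + ∫(2*exp(-z)/3) dz + ∫(2*sin(2*z)) dz + ∫(-3*cos(2*z)/2) dz.
Step 3. Evaluate the standard form: now 3*z*cos(2*z)/2 - 3*sin(2*z)/4 + ∫(2*exp(-z)/3) dz + ∫(2*sin(2*z)) dz.
Step 4. Evaluate the standard form: now 3*z*cos(2*z)/2 - 3*sin(2*z)/4 - cos(2*z) + ∫(2*exp(-z)/3) dz.
Step 5. Evaluate the standard form: now 3*z*cos(2*z)/2 - 3*sin(2*z)/4 - cos(2*z) - 2*exp(-z)/3.
Answer: 3*z*cos(2*z)/2 - 3*sin(2*z)/4 - cos(2*z) - 2*exp(-z)/3.


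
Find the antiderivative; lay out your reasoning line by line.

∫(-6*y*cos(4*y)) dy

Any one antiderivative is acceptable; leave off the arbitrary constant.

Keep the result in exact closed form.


Step 1. Integrate ∫(-6*y*cos(4*y)) dy by parts with u = y, dv = (-6*cos(4*y)) dy, so v = -3*sin(4*y)/2: now -3*y*sin(4*y)/2 + ∫(3*sin(4*y)/2) dy.
Step 2. Evaluate the standard form: now -3*y*sin(4*y)/2 - 3*cos(4*y)/8.
Answer: -3*y*sin(4*y)/2 - 3*cos(4*y)/8.
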